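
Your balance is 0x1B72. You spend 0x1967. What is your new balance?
Convert 0x1B72 (hexadecimal) → 1×4096 + 11×256 + 7×16 + 2 = 7026 (decimal)
Convert 0x1967 (hexadecimal) → 1×4096 + 9×256 + 6×16 + 7 = 6503 (decimal)
Compute 7026 - 6503 = 523
523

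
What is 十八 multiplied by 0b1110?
Convert 十八 (Chinese numeral) → 1×10 + 8 = 18 (decimal)
Convert 0b1110 (binary) → 8 + 4 + 2 = 14 (decimal)
Compute 18 × 14 = 252
252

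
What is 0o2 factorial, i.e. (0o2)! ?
Convert 0o2 (octal) → 2 (decimal)
Compute 2! = 2
2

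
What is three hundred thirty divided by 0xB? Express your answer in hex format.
Convert three hundred thirty (English words) → 3×100 + 30 = 330 (decimal)
Convert 0xB (hexadecimal) → 11 (decimal)
Compute 330 ÷ 11 = 30
Convert 30 (decimal) → 30 = 1×16 + 14 → 0x1E (hexadecimal)
0x1E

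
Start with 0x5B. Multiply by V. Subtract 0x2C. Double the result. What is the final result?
Convert 0x5B (hexadecimal) → 5×16 + 11 = 91 (decimal)
Start: 91
Convert V (Roman numeral) → 5 (decimal)
91 × 5 = 455
Convert 0x2C (hexadecimal) → 2×16 + 12 = 44 (decimal)
455 - 44 = 411
411 × 2 = 822
822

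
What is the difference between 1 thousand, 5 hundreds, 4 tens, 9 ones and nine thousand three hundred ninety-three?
Convert 1 thousand, 5 hundreds, 4 tens, 9 ones (place-value notation) → 1×1000 + 5×100 + 4×10 + 9 = 1549 (decimal)
Convert nine thousand three hundred ninety-three (English words) → 9×1000 + 3×100 + 93 = 9393 (decimal)
Difference: |1549 - 9393| = 7844
7844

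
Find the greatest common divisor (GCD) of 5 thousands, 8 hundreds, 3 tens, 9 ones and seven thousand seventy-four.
Convert 5 thousands, 8 hundreds, 3 tens, 9 ones (place-value notation) → 5×1000 + 8×100 + 3×10 + 9 = 5839 (decimal)
Convert seven thousand seventy-four (English words) → 7×1000 + 74 = 7074 (decimal)
Compute gcd(5839, 7074) = 1
1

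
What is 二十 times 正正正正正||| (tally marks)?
Convert 二十 (Chinese numeral) → 2×10 = 20 (decimal)
Convert 正正正正正||| (tally marks) → 5 + 5 + 5 + 5 + 5 + 3 = 28 (decimal)
Compute 20 × 28 = 560
560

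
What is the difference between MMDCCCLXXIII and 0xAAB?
Convert MMDCCCLXXIII (Roman numeral) → 1000 + 1000 + 500 + 100 + 100 + 100 + 50 + 10 + 10 + 1 + 1 + 1 = 2873 (decimal)
Convert 0xAAB (hexadecimal) → 10×256 + 10×16 + 11 = 2731 (decimal)
Difference: |2873 - 2731| = 142
142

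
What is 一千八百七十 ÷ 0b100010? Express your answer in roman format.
Convert 一千八百七十 (Chinese numeral) → 1×1000 + 8×100 + 7×10 = 1870 (decimal)
Convert 0b100010 (binary) → 32 + 2 = 34 (decimal)
Compute 1870 ÷ 34 = 55
Convert 55 (decimal) → 55 = 50 + 5 → LV (Roman numeral)
LV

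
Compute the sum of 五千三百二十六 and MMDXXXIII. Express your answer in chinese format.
Convert 五千三百二十六 (Chinese numeral) → 5×1000 + 3×100 + 2×10 + 6 = 5326 (decimal)
Convert MMDXXXIII (Roman numeral) → 1000 + 1000 + 500 + 10 + 10 + 10 + 1 + 1 + 1 = 2533 (decimal)
Compute 5326 + 2533 = 7859
Convert 7859 (decimal) → 7859 = 7×1000 + 8×100 + 5×10 + 9 → 七千八百五十九 (Chinese numeral)
七千八百五十九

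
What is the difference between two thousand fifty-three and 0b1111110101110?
Convert two thousand fifty-three (English words) → 2×1000 + 53 = 2053 (decimal)
Convert 0b1111110101110 (binary) → 4096 + 2048 + 1024 + 512 + 256 + 128 + 32 + 8 + 4 + 2 = 8110 (decimal)
Difference: |2053 - 8110| = 6057
6057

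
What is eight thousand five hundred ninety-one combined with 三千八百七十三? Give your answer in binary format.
Convert eight thousand five hundred ninety-one (English words) → 8×1000 + 5×100 + 91 = 8591 (decimal)
Convert 三千八百七十三 (Chinese numeral) → 3×1000 + 8×100 + 7×10 + 3 = 3873 (decimal)
Compute 8591 + 3873 = 12464
Convert 12464 (decimal) → 12464 = 8192 + 4096 + 128 + 32 + 16 → 0b11000010110000 (binary)
0b11000010110000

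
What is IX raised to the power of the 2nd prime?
Convert IX (Roman numeral) → 9 (decimal)
Convert the 2nd prime (prime index) → 3 (decimal)
Compute 9 ^ 3 = 729
729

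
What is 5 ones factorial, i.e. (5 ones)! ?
Convert 5 ones (place-value notation) → 5 (decimal)
Compute 5! = 120
120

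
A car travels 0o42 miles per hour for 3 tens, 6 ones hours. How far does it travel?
Convert 0o42 (octal) → 4×8 + 2 = 34 (decimal)
Convert 3 tens, 6 ones (place-value notation) → 3×10 + 6 = 36 (decimal)
Compute 34 × 36 = 1224
1224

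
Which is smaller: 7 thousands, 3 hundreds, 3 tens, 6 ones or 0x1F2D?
Convert 7 thousands, 3 hundreds, 3 tens, 6 ones (place-value notation) → 7×1000 + 3×100 + 3×10 + 6 = 7336 (decimal)
Convert 0x1F2D (hexadecimal) → 1×4096 + 15×256 + 2×16 + 13 = 7981 (decimal)
Compare 7336 vs 7981: smaller = 7336
7336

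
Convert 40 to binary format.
Convert 40 (decimal) → 40 = 32 + 8 → 0b101000 (binary)
0b101000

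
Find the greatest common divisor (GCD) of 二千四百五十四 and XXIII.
Convert 二千四百五十四 (Chinese numeral) → 2×1000 + 4×100 + 5×10 + 4 = 2454 (decimal)
Convert XXIII (Roman numeral) → 10 + 10 + 1 + 1 + 1 = 23 (decimal)
Compute gcd(2454, 23) = 1
1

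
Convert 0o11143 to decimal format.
Convert 0o11143 (octal) → 1×4096 + 1×512 + 1×64 + 4×8 + 3 = 4707 (decimal)
4707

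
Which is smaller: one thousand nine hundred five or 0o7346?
Convert one thousand nine hundred five (English words) → 1×1000 + 9×100 + 5 = 1905 (decimal)
Convert 0o7346 (octal) → 7×512 + 3×64 + 4×8 + 6 = 3814 (decimal)
Compare 1905 vs 3814: smaller = 1905
1905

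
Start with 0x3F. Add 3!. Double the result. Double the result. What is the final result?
Convert 0x3F (hexadecimal) → 3×16 + 15 = 63 (decimal)
Start: 63
Convert 3! (factorial) → 6 (decimal)
63 + 6 = 69
69 × 2 = 138
138 × 2 = 276
276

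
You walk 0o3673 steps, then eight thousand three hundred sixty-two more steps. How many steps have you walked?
Convert 0o3673 (octal) → 3×512 + 6×64 + 7×8 + 3 = 1979 (decimal)
Convert eight thousand three hundred sixty-two (English words) → 8×1000 + 3×100 + 62 = 8362 (decimal)
Compute 1979 + 8362 = 10341
10341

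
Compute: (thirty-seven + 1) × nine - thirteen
Convert thirty-seven (English words) → 37 (decimal)
Convert nine (English words) → 9 (decimal)
Convert thirteen (English words) → 13 (decimal)
Expression in decimal: (37 + 1) × 9 - 13
Parentheses first: 37 + 1 = 38
Multiply: 38 × 9 = 342
Subtract: 342 - 13 = 329
329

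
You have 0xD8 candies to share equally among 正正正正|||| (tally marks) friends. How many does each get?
Convert 0xD8 (hexadecimal) → 13×16 + 8 = 216 (decimal)
Convert 正正正正|||| (tally marks) → 5 + 5 + 5 + 5 + 4 = 24 (decimal)
Compute 216 ÷ 24 = 9
9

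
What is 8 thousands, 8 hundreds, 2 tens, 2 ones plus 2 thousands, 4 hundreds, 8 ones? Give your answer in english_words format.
Convert 8 thousands, 8 hundreds, 2 tens, 2 ones (place-value notation) → 8×1000 + 8×100 + 2×10 + 2 = 8822 (decimal)
Convert 2 thousands, 4 hundreds, 8 ones (place-value notation) → 2×1000 + 4×100 + 8 = 2408 (decimal)
Compute 8822 + 2408 = 11230
Convert 11230 (decimal) → 11230 = 11×1000 + 2×100 + 30 → eleven thousand two hundred thirty (English words)
eleven thousand two hundred thirty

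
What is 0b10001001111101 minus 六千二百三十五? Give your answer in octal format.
Convert 0b10001001111101 (binary) → 8192 + 512 + 64 + 32 + 16 + 8 + 4 + 1 = 8829 (decimal)
Convert 六千二百三十五 (Chinese numeral) → 6×1000 + 2×100 + 3×10 + 5 = 6235 (decimal)
Compute 8829 - 6235 = 2594
Convert 2594 (decimal) → 2594 = 5×512 + 4×8 + 2 → 0o5042 (octal)
0o5042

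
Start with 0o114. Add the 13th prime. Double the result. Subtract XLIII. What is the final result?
Convert 0o114 (octal) → 1×64 + 1×8 + 4 = 76 (decimal)
Start: 76
Convert the 13th prime (prime index) → 41 (decimal)
76 + 41 = 117
117 × 2 = 234
Convert XLIII (Roman numeral) → 40 + 1 + 1 + 1 = 43 (decimal)
234 - 43 = 191
191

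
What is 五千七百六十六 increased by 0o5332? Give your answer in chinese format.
Convert 五千七百六十六 (Chinese numeral) → 5×1000 + 7×100 + 6×10 + 6 = 5766 (decimal)
Convert 0o5332 (octal) → 5×512 + 3×64 + 3×8 + 2 = 2778 (decimal)
Compute 5766 + 2778 = 8544
Convert 8544 (decimal) → 8544 = 8×1000 + 5×100 + 4×10 + 4 → 八千五百四十四 (Chinese numeral)
八千五百四十四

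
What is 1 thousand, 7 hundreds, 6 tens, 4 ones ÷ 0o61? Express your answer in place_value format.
Convert 1 thousand, 7 hundreds, 6 tens, 4 ones (place-value notation) → 1×1000 + 7×100 + 6×10 + 4 = 1764 (decimal)
Convert 0o61 (octal) → 6×8 + 1 = 49 (decimal)
Compute 1764 ÷ 49 = 36
Convert 36 (decimal) → 36 = 3×10 + 6 → 3 tens, 6 ones (place-value notation)
3 tens, 6 ones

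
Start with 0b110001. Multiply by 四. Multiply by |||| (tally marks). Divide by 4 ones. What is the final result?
Convert 0b110001 (binary) → 32 + 16 + 1 = 49 (decimal)
Start: 49
Convert 四 (Chinese numeral) → 4 (decimal)
49 × 4 = 196
Convert |||| (tally marks) → 4 (decimal)
196 × 4 = 784
Convert 4 ones (place-value notation) → 4 (decimal)
784 ÷ 4 = 196
196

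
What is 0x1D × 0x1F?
Convert 0x1D (hexadecimal) → 1×16 + 13 = 29 (decimal)
Convert 0x1F (hexadecimal) → 1×16 + 15 = 31 (decimal)
Compute 29 × 31 = 899
899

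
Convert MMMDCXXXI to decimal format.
Convert MMMDCXXXI (Roman numeral) → 1000 + 1000 + 1000 + 500 + 100 + 10 + 10 + 10 + 1 = 3631 (decimal)
3631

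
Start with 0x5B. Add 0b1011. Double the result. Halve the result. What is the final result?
Convert 0x5B (hexadecimal) → 5×16 + 11 = 91 (decimal)
Start: 91
Convert 0b1011 (binary) → 8 + 2 + 1 = 11 (decimal)
91 + 11 = 102
102 × 2 = 204
204 ÷ 2 = 102
102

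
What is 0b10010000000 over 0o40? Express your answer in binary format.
Convert 0b10010000000 (binary) → 1024 + 128 = 1152 (decimal)
Convert 0o40 (octal) → 4×8 = 32 (decimal)
Compute 1152 ÷ 32 = 36
Convert 36 (decimal) → 36 = 32 + 4 → 0b100100 (binary)
0b100100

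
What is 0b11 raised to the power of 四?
Convert 0b11 (binary) → 2 + 1 = 3 (decimal)
Convert 四 (Chinese numeral) → 4 (decimal)
Compute 3 ^ 4 = 81
81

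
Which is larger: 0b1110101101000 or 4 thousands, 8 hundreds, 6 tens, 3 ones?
Convert 0b1110101101000 (binary) → 4096 + 2048 + 1024 + 256 + 64 + 32 + 8 = 7528 (decimal)
Convert 4 thousands, 8 hundreds, 6 tens, 3 ones (place-value notation) → 4×1000 + 8×100 + 6×10 + 3 = 4863 (decimal)
Compare 7528 vs 4863: larger = 7528
7528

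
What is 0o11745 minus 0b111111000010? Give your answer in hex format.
Convert 0o11745 (octal) → 1×4096 + 1×512 + 7×64 + 4×8 + 5 = 5093 (decimal)
Convert 0b111111000010 (binary) → 2048 + 1024 + 512 + 256 + 128 + 64 + 2 = 4034 (decimal)
Compute 5093 - 4034 = 1059
Convert 1059 (decimal) → 1059 = 4×256 + 2×16 + 3 → 0x423 (hexadecimal)
0x423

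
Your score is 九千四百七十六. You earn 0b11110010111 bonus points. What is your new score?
Convert 九千四百七十六 (Chinese numeral) → 9×1000 + 4×100 + 7×10 + 6 = 9476 (decimal)
Convert 0b11110010111 (binary) → 1024 + 512 + 256 + 128 + 16 + 4 + 2 + 1 = 1943 (decimal)
Compute 9476 + 1943 = 11419
11419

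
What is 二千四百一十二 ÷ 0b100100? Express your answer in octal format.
Convert 二千四百一十二 (Chinese numeral) → 2×1000 + 4×100 + 1×10 + 2 = 2412 (decimal)
Convert 0b100100 (binary) → 32 + 4 = 36 (decimal)
Compute 2412 ÷ 36 = 67
Convert 67 (decimal) → 67 = 1×64 + 3 → 0o103 (octal)
0o103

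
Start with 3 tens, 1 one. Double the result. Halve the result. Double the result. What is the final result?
Convert 3 tens, 1 one (place-value notation) → 3×10 + 1 = 31 (decimal)
Start: 31
31 × 2 = 62
62 ÷ 2 = 31
31 × 2 = 62
62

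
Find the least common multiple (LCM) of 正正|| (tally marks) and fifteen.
Convert 正正|| (tally marks) → 5 + 5 + 2 = 12 (decimal)
Convert fifteen (English words) → 15 (decimal)
Compute lcm(12, 15) = 60
60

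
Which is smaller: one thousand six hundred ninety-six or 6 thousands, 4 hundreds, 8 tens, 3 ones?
Convert one thousand six hundred ninety-six (English words) → 1×1000 + 6×100 + 96 = 1696 (decimal)
Convert 6 thousands, 4 hundreds, 8 tens, 3 ones (place-value notation) → 6×1000 + 4×100 + 8×10 + 3 = 6483 (decimal)
Compare 1696 vs 6483: smaller = 1696
1696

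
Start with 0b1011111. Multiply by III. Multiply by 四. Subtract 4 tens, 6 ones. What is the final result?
Convert 0b1011111 (binary) → 64 + 16 + 8 + 4 + 2 + 1 = 95 (decimal)
Start: 95
Convert III (Roman numeral) → 1 + 1 + 1 = 3 (decimal)
95 × 3 = 285
Convert 四 (Chinese numeral) → 4 (decimal)
285 × 4 = 1140
Convert 4 tens, 6 ones (place-value notation) → 4×10 + 6 = 46 (decimal)
1140 - 46 = 1094
1094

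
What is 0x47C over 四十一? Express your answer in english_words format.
Convert 0x47C (hexadecimal) → 4×256 + 7×16 + 12 = 1148 (decimal)
Convert 四十一 (Chinese numeral) → 4×10 + 1 = 41 (decimal)
Compute 1148 ÷ 41 = 28
Convert 28 (decimal) → twenty-eight (English words)
twenty-eight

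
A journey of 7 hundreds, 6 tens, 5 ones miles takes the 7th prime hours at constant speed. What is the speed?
Convert 7 hundreds, 6 tens, 5 ones (place-value notation) → 7×100 + 6×10 + 5 = 765 (decimal)
Convert the 7th prime (prime index) → 17 (decimal)
Compute 765 ÷ 17 = 45
45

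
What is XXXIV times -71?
Convert XXXIV (Roman numeral) → 10 + 10 + 10 + 4 = 34 (decimal)
Compute 34 × -71 = -2414
-2414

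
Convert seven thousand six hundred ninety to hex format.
Convert seven thousand six hundred ninety (English words) → 7×1000 + 6×100 + 90 = 7690 (decimal)
Convert 7690 (decimal) → 7690 = 1×4096 + 14×256 + 10 → 0x1E0A (hexadecimal)
0x1E0A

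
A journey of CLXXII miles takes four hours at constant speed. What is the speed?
Convert CLXXII (Roman numeral) → 100 + 50 + 10 + 10 + 1 + 1 = 172 (decimal)
Convert four (English words) → 4 (decimal)
Compute 172 ÷ 4 = 43
43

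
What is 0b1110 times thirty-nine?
Convert 0b1110 (binary) → 8 + 4 + 2 = 14 (decimal)
Convert thirty-nine (English words) → 39 (decimal)
Compute 14 × 39 = 546
546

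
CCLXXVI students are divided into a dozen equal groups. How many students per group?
Convert CCLXXVI (Roman numeral) → 100 + 100 + 50 + 10 + 10 + 5 + 1 = 276 (decimal)
Convert a dozen (colloquial) → 12 (decimal)
Compute 276 ÷ 12 = 23
23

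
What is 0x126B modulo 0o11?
Convert 0x126B (hexadecimal) → 1×4096 + 2×256 + 6×16 + 11 = 4715 (decimal)
Convert 0o11 (octal) → 1×8 + 1 = 9 (decimal)
Compute 4715 mod 9 = 8
8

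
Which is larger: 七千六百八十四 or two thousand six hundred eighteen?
Convert 七千六百八十四 (Chinese numeral) → 7×1000 + 6×100 + 8×10 + 4 = 7684 (decimal)
Convert two thousand six hundred eighteen (English words) → 2×1000 + 6×100 + 18 = 2618 (decimal)
Compare 7684 vs 2618: larger = 7684
7684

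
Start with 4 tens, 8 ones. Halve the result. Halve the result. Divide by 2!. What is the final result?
Convert 4 tens, 8 ones (place-value notation) → 4×10 + 8 = 48 (decimal)
Start: 48
48 ÷ 2 = 24
24 ÷ 2 = 12
Convert 2! (factorial) → 2 (decimal)
12 ÷ 2 = 6
6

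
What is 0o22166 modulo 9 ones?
Convert 0o22166 (octal) → 2×4096 + 2×512 + 1×64 + 6×8 + 6 = 9334 (decimal)
Convert 9 ones (place-value notation) → 9 (decimal)
Compute 9334 mod 9 = 1
1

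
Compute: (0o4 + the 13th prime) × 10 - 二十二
Convert 0o4 (octal) → 4 (decimal)
Convert the 13th prime (prime index) → 41 (decimal)
Convert 二十二 (Chinese numeral) → 2×10 + 2 = 22 (decimal)
Expression in decimal: (4 + 41) × 10 - 22
Parentheses first: 4 + 41 = 45
Multiply: 45 × 10 = 450
Subtract: 450 - 22 = 428
428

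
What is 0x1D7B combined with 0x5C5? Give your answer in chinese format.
Convert 0x1D7B (hexadecimal) → 1×4096 + 13×256 + 7×16 + 11 = 7547 (decimal)
Convert 0x5C5 (hexadecimal) → 5×256 + 12×16 + 5 = 1477 (decimal)
Compute 7547 + 1477 = 9024
Convert 9024 (decimal) → 9024 = 9×1000 + 2×10 + 4 → 九千零二十四 (Chinese numeral)
九千零二十四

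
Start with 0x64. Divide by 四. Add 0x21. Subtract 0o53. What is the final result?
Convert 0x64 (hexadecimal) → 6×16 + 4 = 100 (decimal)
Start: 100
Convert 四 (Chinese numeral) → 4 (decimal)
100 ÷ 4 = 25
Convert 0x21 (hexadecimal) → 2×16 + 1 = 33 (decimal)
25 + 33 = 58
Convert 0o53 (octal) → 5×8 + 3 = 43 (decimal)
58 - 43 = 15
15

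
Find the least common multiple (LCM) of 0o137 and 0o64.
Convert 0o137 (octal) → 1×64 + 3×8 + 7 = 95 (decimal)
Convert 0o64 (octal) → 6×8 + 4 = 52 (decimal)
Compute lcm(95, 52) = 4940
4940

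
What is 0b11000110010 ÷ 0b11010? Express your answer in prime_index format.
Convert 0b11000110010 (binary) → 1024 + 512 + 32 + 16 + 2 = 1586 (decimal)
Convert 0b11010 (binary) → 16 + 8 + 2 = 26 (decimal)
Compute 1586 ÷ 26 = 61
Convert 61 (decimal) → the 18th prime (prime index)
the 18th prime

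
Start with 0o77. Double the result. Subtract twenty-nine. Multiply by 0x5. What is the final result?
Convert 0o77 (octal) → 7×8 + 7 = 63 (decimal)
Start: 63
63 × 2 = 126
Convert twenty-nine (English words) → 29 (decimal)
126 - 29 = 97
Convert 0x5 (hexadecimal) → 5 (decimal)
97 × 5 = 485
485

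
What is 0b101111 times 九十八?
Convert 0b101111 (binary) → 32 + 8 + 4 + 2 + 1 = 47 (decimal)
Convert 九十八 (Chinese numeral) → 9×10 + 8 = 98 (decimal)
Compute 47 × 98 = 4606
4606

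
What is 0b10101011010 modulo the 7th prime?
Convert 0b10101011010 (binary) → 1024 + 256 + 64 + 16 + 8 + 2 = 1370 (decimal)
Convert the 7th prime (prime index) → 17 (decimal)
Compute 1370 mod 17 = 10
10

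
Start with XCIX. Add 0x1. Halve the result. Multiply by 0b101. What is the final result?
Convert XCIX (Roman numeral) → 90 + 9 = 99 (decimal)
Start: 99
Convert 0x1 (hexadecimal) → 1 (decimal)
99 + 1 = 100
100 ÷ 2 = 50
Convert 0b101 (binary) → 4 + 1 = 5 (decimal)
50 × 5 = 250
250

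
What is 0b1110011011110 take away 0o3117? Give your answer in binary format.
Convert 0b1110011011110 (binary) → 4096 + 2048 + 1024 + 128 + 64 + 16 + 8 + 4 + 2 = 7390 (decimal)
Convert 0o3117 (octal) → 3×512 + 1×64 + 1×8 + 7 = 1615 (decimal)
Compute 7390 - 1615 = 5775
Convert 5775 (decimal) → 5775 = 4096 + 1024 + 512 + 128 + 8 + 4 + 2 + 1 → 0b1011010001111 (binary)
0b1011010001111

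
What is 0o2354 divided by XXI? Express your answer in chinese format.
Convert 0o2354 (octal) → 2×512 + 3×64 + 5×8 + 4 = 1260 (decimal)
Convert XXI (Roman numeral) → 10 + 10 + 1 = 21 (decimal)
Compute 1260 ÷ 21 = 60
Convert 60 (decimal) → 60 = 6×10 → 六十 (Chinese numeral)
六十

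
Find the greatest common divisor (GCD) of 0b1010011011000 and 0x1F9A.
Convert 0b1010011011000 (binary) → 4096 + 1024 + 128 + 64 + 16 + 8 = 5336 (decimal)
Convert 0x1F9A (hexadecimal) → 1×4096 + 15×256 + 9×16 + 10 = 8090 (decimal)
Compute gcd(5336, 8090) = 2
2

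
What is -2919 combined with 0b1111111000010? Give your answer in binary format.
Convert 0b1111111000010 (binary) → 4096 + 2048 + 1024 + 512 + 256 + 128 + 64 + 2 = 8130 (decimal)
Compute -2919 + 8130 = 5211
Convert 5211 (decimal) → 5211 = 4096 + 1024 + 64 + 16 + 8 + 2 + 1 → 0b1010001011011 (binary)
0b1010001011011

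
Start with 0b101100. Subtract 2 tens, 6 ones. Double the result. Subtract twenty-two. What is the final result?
Convert 0b101100 (binary) → 32 + 8 + 4 = 44 (decimal)
Start: 44
Convert 2 tens, 6 ones (place-value notation) → 2×10 + 6 = 26 (decimal)
44 - 26 = 18
18 × 2 = 36
Convert twenty-two (English words) → 22 (decimal)
36 - 22 = 14
14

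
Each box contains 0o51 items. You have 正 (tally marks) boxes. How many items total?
Convert 0o51 (octal) → 5×8 + 1 = 41 (decimal)
Convert 正 (tally marks) → 5 (decimal)
Compute 41 × 5 = 205
205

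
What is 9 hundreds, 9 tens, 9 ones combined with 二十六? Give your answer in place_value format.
Convert 9 hundreds, 9 tens, 9 ones (place-value notation) → 9×100 + 9×10 + 9 = 999 (decimal)
Convert 二十六 (Chinese numeral) → 2×10 + 6 = 26 (decimal)
Compute 999 + 26 = 1025
Convert 1025 (decimal) → 1025 = 1×1000 + 2×10 + 5 → 1 thousand, 2 tens, 5 ones (place-value notation)
1 thousand, 2 tens, 5 ones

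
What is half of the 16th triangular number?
The 16th triangular number = 16×17/2 = 136
Compute 136 ÷ 2 = 68
68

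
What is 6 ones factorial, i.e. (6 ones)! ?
Convert 6 ones (place-value notation) → 6 (decimal)
Compute 6! = 720
720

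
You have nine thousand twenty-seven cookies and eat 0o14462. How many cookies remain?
Convert nine thousand twenty-seven (English words) → 9×1000 + 27 = 9027 (decimal)
Convert 0o14462 (octal) → 1×4096 + 4×512 + 4×64 + 6×8 + 2 = 6450 (decimal)
Compute 9027 - 6450 = 2577
2577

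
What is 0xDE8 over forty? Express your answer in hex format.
Convert 0xDE8 (hexadecimal) → 13×256 + 14×16 + 8 = 3560 (decimal)
Convert forty (English words) → 40 (decimal)
Compute 3560 ÷ 40 = 89
Convert 89 (decimal) → 89 = 5×16 + 9 → 0x59 (hexadecimal)
0x59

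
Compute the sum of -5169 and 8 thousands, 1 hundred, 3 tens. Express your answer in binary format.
Convert 8 thousands, 1 hundred, 3 tens (place-value notation) → 8×1000 + 1×100 + 3×10 = 8130 (decimal)
Compute -5169 + 8130 = 2961
Convert 2961 (decimal) → 2961 = 2048 + 512 + 256 + 128 + 16 + 1 → 0b101110010001 (binary)
0b101110010001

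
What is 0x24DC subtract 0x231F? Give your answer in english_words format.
Convert 0x24DC (hexadecimal) → 2×4096 + 4×256 + 13×16 + 12 = 9436 (decimal)
Convert 0x231F (hexadecimal) → 2×4096 + 3×256 + 1×16 + 15 = 8991 (decimal)
Compute 9436 - 8991 = 445
Convert 445 (decimal) → 445 = 4×100 + 45 → four hundred forty-five (English words)
four hundred forty-five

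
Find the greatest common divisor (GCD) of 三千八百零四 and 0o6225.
Convert 三千八百零四 (Chinese numeral) → 3×1000 + 8×100 + 4 = 3804 (decimal)
Convert 0o6225 (octal) → 6×512 + 2×64 + 2×8 + 5 = 3221 (decimal)
Compute gcd(3804, 3221) = 1
1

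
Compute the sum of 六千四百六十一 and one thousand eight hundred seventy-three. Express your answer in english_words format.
Convert 六千四百六十一 (Chinese numeral) → 6×1000 + 4×100 + 6×10 + 1 = 6461 (decimal)
Convert one thousand eight hundred seventy-three (English words) → 1×1000 + 8×100 + 73 = 1873 (decimal)
Compute 6461 + 1873 = 8334
Convert 8334 (decimal) → 8334 = 8×1000 + 3×100 + 34 → eight thousand three hundred thirty-four (English words)
eight thousand three hundred thirty-four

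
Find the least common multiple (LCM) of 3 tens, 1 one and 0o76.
Convert 3 tens, 1 one (place-value notation) → 3×10 + 1 = 31 (decimal)
Convert 0o76 (octal) → 7×8 + 6 = 62 (decimal)
Compute lcm(31, 62) = 62
62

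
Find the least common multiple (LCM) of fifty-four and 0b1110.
Convert fifty-four (English words) → 54 (decimal)
Convert 0b1110 (binary) → 8 + 4 + 2 = 14 (decimal)
Compute lcm(54, 14) = 378
378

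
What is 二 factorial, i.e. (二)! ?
Convert 二 (Chinese numeral) → 2 (decimal)
Compute 2! = 2
2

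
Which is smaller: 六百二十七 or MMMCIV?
Convert 六百二十七 (Chinese numeral) → 6×100 + 2×10 + 7 = 627 (decimal)
Convert MMMCIV (Roman numeral) → 1000 + 1000 + 1000 + 100 + 4 = 3104 (decimal)
Compare 627 vs 3104: smaller = 627
627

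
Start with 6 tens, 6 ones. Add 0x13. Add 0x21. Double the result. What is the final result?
Convert 6 tens, 6 ones (place-value notation) → 6×10 + 6 = 66 (decimal)
Start: 66
Convert 0x13 (hexadecimal) → 1×16 + 3 = 19 (decimal)
66 + 19 = 85
Convert 0x21 (hexadecimal) → 2×16 + 1 = 33 (decimal)
85 + 33 = 118
118 × 2 = 236
236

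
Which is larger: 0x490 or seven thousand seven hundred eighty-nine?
Convert 0x490 (hexadecimal) → 4×256 + 9×16 = 1168 (decimal)
Convert seven thousand seven hundred eighty-nine (English words) → 7×1000 + 7×100 + 89 = 7789 (decimal)
Compare 1168 vs 7789: larger = 7789
7789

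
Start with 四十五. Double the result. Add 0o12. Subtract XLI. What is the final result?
Convert 四十五 (Chinese numeral) → 4×10 + 5 = 45 (decimal)
Start: 45
45 × 2 = 90
Convert 0o12 (octal) → 1×8 + 2 = 10 (decimal)
90 + 10 = 100
Convert XLI (Roman numeral) → 40 + 1 = 41 (decimal)
100 - 41 = 59
59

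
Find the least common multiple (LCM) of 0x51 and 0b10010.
Convert 0x51 (hexadecimal) → 5×16 + 1 = 81 (decimal)
Convert 0b10010 (binary) → 16 + 2 = 18 (decimal)
Compute lcm(81, 18) = 162
162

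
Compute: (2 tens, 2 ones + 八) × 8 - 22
Convert 2 tens, 2 ones (place-value notation) → 2×10 + 2 = 22 (decimal)
Convert 八 (Chinese numeral) → 8 (decimal)
Expression in decimal: (22 + 8) × 8 - 22
Parentheses first: 22 + 8 = 30
Multiply: 30 × 8 = 240
Subtract: 240 - 22 = 218
218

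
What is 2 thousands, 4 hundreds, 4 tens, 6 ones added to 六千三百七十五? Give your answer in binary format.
Convert 2 thousands, 4 hundreds, 4 tens, 6 ones (place-value notation) → 2×1000 + 4×100 + 4×10 + 6 = 2446 (decimal)
Convert 六千三百七十五 (Chinese numeral) → 6×1000 + 3×100 + 7×10 + 5 = 6375 (decimal)
Compute 2446 + 6375 = 8821
Convert 8821 (decimal) → 8821 = 8192 + 512 + 64 + 32 + 16 + 4 + 1 → 0b10001001110101 (binary)
0b10001001110101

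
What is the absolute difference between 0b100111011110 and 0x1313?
Convert 0b100111011110 (binary) → 2048 + 256 + 128 + 64 + 16 + 8 + 4 + 2 = 2526 (decimal)
Convert 0x1313 (hexadecimal) → 1×4096 + 3×256 + 1×16 + 3 = 4883 (decimal)
Compute |2526 - 4883| = 2357
2357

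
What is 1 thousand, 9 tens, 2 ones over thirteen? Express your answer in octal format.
Convert 1 thousand, 9 tens, 2 ones (place-value notation) → 1×1000 + 9×10 + 2 = 1092 (decimal)
Convert thirteen (English words) → 13 (decimal)
Compute 1092 ÷ 13 = 84
Convert 84 (decimal) → 84 = 1×64 + 2×8 + 4 → 0o124 (octal)
0o124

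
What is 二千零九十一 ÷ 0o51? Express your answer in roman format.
Convert 二千零九十一 (Chinese numeral) → 2×1000 + 9×10 + 1 = 2091 (decimal)
Convert 0o51 (octal) → 5×8 + 1 = 41 (decimal)
Compute 2091 ÷ 41 = 51
Convert 51 (decimal) → 51 = 50 + 1 → LI (Roman numeral)
LI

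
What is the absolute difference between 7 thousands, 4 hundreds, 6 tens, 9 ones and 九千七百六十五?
Convert 7 thousands, 4 hundreds, 6 tens, 9 ones (place-value notation) → 7×1000 + 4×100 + 6×10 + 9 = 7469 (decimal)
Convert 九千七百六十五 (Chinese numeral) → 9×1000 + 7×100 + 6×10 + 5 = 9765 (decimal)
Compute |7469 - 9765| = 2296
2296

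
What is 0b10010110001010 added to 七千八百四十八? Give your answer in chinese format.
Convert 0b10010110001010 (binary) → 8192 + 1024 + 256 + 128 + 8 + 2 = 9610 (decimal)
Convert 七千八百四十八 (Chinese numeral) → 7×1000 + 8×100 + 4×10 + 8 = 7848 (decimal)
Compute 9610 + 7848 = 17458
Convert 17458 (decimal) → 17458 = 1×10000 + 7×1000 + 4×100 + 5×10 + 8 → 一万七千四百五十八 (Chinese numeral)
一万七千四百五十八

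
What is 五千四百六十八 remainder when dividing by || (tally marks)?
Convert 五千四百六十八 (Chinese numeral) → 5×1000 + 4×100 + 6×10 + 8 = 5468 (decimal)
Convert || (tally marks) → 2 (decimal)
Compute 5468 mod 2 = 0
0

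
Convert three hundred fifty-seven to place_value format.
Convert three hundred fifty-seven (English words) → 3×100 + 57 = 357 (decimal)
Convert 357 (decimal) → 357 = 3×100 + 5×10 + 7 → 3 hundreds, 5 tens, 7 ones (place-value notation)
3 hundreds, 5 tens, 7 ones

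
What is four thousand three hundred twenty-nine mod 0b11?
Convert four thousand three hundred twenty-nine (English words) → 4×1000 + 3×100 + 29 = 4329 (decimal)
Convert 0b11 (binary) → 2 + 1 = 3 (decimal)
Compute 4329 mod 3 = 0
0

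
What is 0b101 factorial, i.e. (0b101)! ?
Convert 0b101 (binary) → 4 + 1 = 5 (decimal)
Compute 5! = 120
120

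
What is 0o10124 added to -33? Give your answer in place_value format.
Convert 0o10124 (octal) → 1×4096 + 1×64 + 2×8 + 4 = 4180 (decimal)
Compute 4180 + -33 = 4147
Convert 4147 (decimal) → 4147 = 4×1000 + 1×100 + 4×10 + 7 → 4 thousands, 1 hundred, 4 tens, 7 ones (place-value notation)
4 thousands, 1 hundred, 4 tens, 7 ones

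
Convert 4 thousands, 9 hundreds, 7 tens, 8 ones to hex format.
Convert 4 thousands, 9 hundreds, 7 tens, 8 ones (place-value notation) → 4×1000 + 9×100 + 7×10 + 8 = 4978 (decimal)
Convert 4978 (decimal) → 4978 = 1×4096 + 3×256 + 7×16 + 2 → 0x1372 (hexadecimal)
0x1372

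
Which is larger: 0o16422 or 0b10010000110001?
Convert 0o16422 (octal) → 1×4096 + 6×512 + 4×64 + 2×8 + 2 = 7442 (decimal)
Convert 0b10010000110001 (binary) → 8192 + 1024 + 32 + 16 + 1 = 9265 (decimal)
Compare 7442 vs 9265: larger = 9265
9265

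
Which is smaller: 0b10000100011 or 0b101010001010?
Convert 0b10000100011 (binary) → 1024 + 32 + 2 + 1 = 1059 (decimal)
Convert 0b101010001010 (binary) → 2048 + 512 + 128 + 8 + 2 = 2698 (decimal)
Compare 1059 vs 2698: smaller = 1059
1059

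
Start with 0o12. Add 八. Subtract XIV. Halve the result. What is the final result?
Convert 0o12 (octal) → 1×8 + 2 = 10 (decimal)
Start: 10
Convert 八 (Chinese numeral) → 8 (decimal)
10 + 8 = 18
Convert XIV (Roman numeral) → 10 + 4 = 14 (decimal)
18 - 14 = 4
4 ÷ 2 = 2
2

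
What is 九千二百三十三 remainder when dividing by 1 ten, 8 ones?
Convert 九千二百三十三 (Chinese numeral) → 9×1000 + 2×100 + 3×10 + 3 = 9233 (decimal)
Convert 1 ten, 8 ones (place-value notation) → 1×10 + 8 = 18 (decimal)
Compute 9233 mod 18 = 17
17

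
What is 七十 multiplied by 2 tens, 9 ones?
Convert 七十 (Chinese numeral) → 7×10 = 70 (decimal)
Convert 2 tens, 9 ones (place-value notation) → 2×10 + 9 = 29 (decimal)
Compute 70 × 29 = 2030
2030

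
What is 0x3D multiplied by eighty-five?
Convert 0x3D (hexadecimal) → 3×16 + 13 = 61 (decimal)
Convert eighty-five (English words) → 85 (decimal)
Compute 61 × 85 = 5185
5185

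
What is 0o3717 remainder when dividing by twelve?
Convert 0o3717 (octal) → 3×512 + 7×64 + 1×8 + 7 = 1999 (decimal)
Convert twelve (English words) → 12 (decimal)
Compute 1999 mod 12 = 7
7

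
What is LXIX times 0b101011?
Convert LXIX (Roman numeral) → 50 + 10 + 9 = 69 (decimal)
Convert 0b101011 (binary) → 32 + 8 + 2 + 1 = 43 (decimal)
Compute 69 × 43 = 2967
2967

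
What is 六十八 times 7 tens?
Convert 六十八 (Chinese numeral) → 6×10 + 8 = 68 (decimal)
Convert 7 tens (place-value notation) → 7×10 = 70 (decimal)
Compute 68 × 70 = 4760
4760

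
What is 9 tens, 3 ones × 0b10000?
Convert 9 tens, 3 ones (place-value notation) → 9×10 + 3 = 93 (decimal)
Convert 0b10000 (binary) → 16 (decimal)
Compute 93 × 16 = 1488
1488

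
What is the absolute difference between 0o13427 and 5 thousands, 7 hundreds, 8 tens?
Convert 0o13427 (octal) → 1×4096 + 3×512 + 4×64 + 2×8 + 7 = 5911 (decimal)
Convert 5 thousands, 7 hundreds, 8 tens (place-value notation) → 5×1000 + 7×100 + 8×10 = 5780 (decimal)
Compute |5911 - 5780| = 131
131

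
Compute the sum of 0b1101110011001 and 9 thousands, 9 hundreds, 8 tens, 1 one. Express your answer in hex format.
Convert 0b1101110011001 (binary) → 4096 + 2048 + 512 + 256 + 128 + 16 + 8 + 1 = 7065 (decimal)
Convert 9 thousands, 9 hundreds, 8 tens, 1 one (place-value notation) → 9×1000 + 9×100 + 8×10 + 1 = 9981 (decimal)
Compute 7065 + 9981 = 17046
Convert 17046 (decimal) → 17046 = 4×4096 + 2×256 + 9×16 + 6 → 0x4296 (hexadecimal)
0x4296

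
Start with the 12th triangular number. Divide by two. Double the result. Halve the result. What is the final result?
Convert the 12th triangular number (triangular index) → 12×13/2 = 78 (decimal)
Start: 78
Convert two (English words) → 2 (decimal)
78 ÷ 2 = 39
39 × 2 = 78
78 ÷ 2 = 39
39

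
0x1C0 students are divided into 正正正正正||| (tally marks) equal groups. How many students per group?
Convert 0x1C0 (hexadecimal) → 1×256 + 12×16 = 448 (decimal)
Convert 正正正正正||| (tally marks) → 5 + 5 + 5 + 5 + 5 + 3 = 28 (decimal)
Compute 448 ÷ 28 = 16
16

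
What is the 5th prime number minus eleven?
The 5th prime number = 11
Convert eleven (English words) → 11 (decimal)
Compute 11 - 11 = 0
0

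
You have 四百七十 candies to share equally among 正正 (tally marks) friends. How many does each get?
Convert 四百七十 (Chinese numeral) → 4×100 + 7×10 = 470 (decimal)
Convert 正正 (tally marks) → 5 + 5 = 10 (decimal)
Compute 470 ÷ 10 = 47
47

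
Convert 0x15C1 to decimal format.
Convert 0x15C1 (hexadecimal) → 1×4096 + 5×256 + 12×16 + 1 = 5569 (decimal)
5569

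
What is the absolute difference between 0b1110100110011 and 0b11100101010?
Convert 0b1110100110011 (binary) → 4096 + 2048 + 1024 + 256 + 32 + 16 + 2 + 1 = 7475 (decimal)
Convert 0b11100101010 (binary) → 1024 + 512 + 256 + 32 + 8 + 2 = 1834 (decimal)
Compute |7475 - 1834| = 5641
5641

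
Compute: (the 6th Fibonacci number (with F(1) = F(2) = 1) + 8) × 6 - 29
Convert the 6th Fibonacci number (with F(1) = F(2) = 1) (Fibonacci index) → 1, 1, 2, 3, 5, 8 → 8 (decimal)
Expression in decimal: (8 + 8) × 6 - 29
Parentheses first: 8 + 8 = 16
Multiply: 16 × 6 = 96
Subtract: 96 - 29 = 67
67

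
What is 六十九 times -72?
Convert 六十九 (Chinese numeral) → 6×10 + 9 = 69 (decimal)
Compute 69 × -72 = -4968
-4968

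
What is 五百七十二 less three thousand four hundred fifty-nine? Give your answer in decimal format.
Convert 五百七十二 (Chinese numeral) → 5×100 + 7×10 + 2 = 572 (decimal)
Convert three thousand four hundred fifty-nine (English words) → 3×1000 + 4×100 + 59 = 3459 (decimal)
Compute 572 - 3459 = -2887
-2887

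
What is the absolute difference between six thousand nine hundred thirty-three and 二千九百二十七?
Convert six thousand nine hundred thirty-three (English words) → 6×1000 + 9×100 + 33 = 6933 (decimal)
Convert 二千九百二十七 (Chinese numeral) → 2×1000 + 9×100 + 2×10 + 7 = 2927 (decimal)
Compute |6933 - 2927| = 4006
4006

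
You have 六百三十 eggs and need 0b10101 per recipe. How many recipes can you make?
Convert 六百三十 (Chinese numeral) → 6×100 + 3×10 = 630 (decimal)
Convert 0b10101 (binary) → 16 + 4 + 1 = 21 (decimal)
Compute 630 ÷ 21 = 30
30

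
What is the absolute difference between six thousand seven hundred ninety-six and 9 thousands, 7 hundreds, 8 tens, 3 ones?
Convert six thousand seven hundred ninety-six (English words) → 6×1000 + 7×100 + 96 = 6796 (decimal)
Convert 9 thousands, 7 hundreds, 8 tens, 3 ones (place-value notation) → 9×1000 + 7×100 + 8×10 + 3 = 9783 (decimal)
Compute |6796 - 9783| = 2987
2987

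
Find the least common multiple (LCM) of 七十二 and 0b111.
Convert 七十二 (Chinese numeral) → 7×10 + 2 = 72 (decimal)
Convert 0b111 (binary) → 4 + 2 + 1 = 7 (decimal)
Compute lcm(72, 7) = 504
504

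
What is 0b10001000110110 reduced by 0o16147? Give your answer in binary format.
Convert 0b10001000110110 (binary) → 8192 + 512 + 32 + 16 + 4 + 2 = 8758 (decimal)
Convert 0o16147 (octal) → 1×4096 + 6×512 + 1×64 + 4×8 + 7 = 7271 (decimal)
Compute 8758 - 7271 = 1487
Convert 1487 (decimal) → 1487 = 1024 + 256 + 128 + 64 + 8 + 4 + 2 + 1 → 0b10111001111 (binary)
0b10111001111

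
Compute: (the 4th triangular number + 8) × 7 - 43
Convert the 4th triangular number (triangular index) → 4×5/2 = 10 (decimal)
Expression in decimal: (10 + 8) × 7 - 43
Parentheses first: 10 + 8 = 18
Multiply: 18 × 7 = 126
Subtract: 126 - 43 = 83
83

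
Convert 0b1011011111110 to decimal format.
Convert 0b1011011111110 (binary) → 4096 + 1024 + 512 + 128 + 64 + 32 + 16 + 8 + 4 + 2 = 5886 (decimal)
5886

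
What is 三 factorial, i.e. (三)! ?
Convert 三 (Chinese numeral) → 3 (decimal)
Compute 3! = 6
6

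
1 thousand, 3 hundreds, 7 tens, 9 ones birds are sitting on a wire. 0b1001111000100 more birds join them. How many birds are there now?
Convert 1 thousand, 3 hundreds, 7 tens, 9 ones (place-value notation) → 1×1000 + 3×100 + 7×10 + 9 = 1379 (decimal)
Convert 0b1001111000100 (binary) → 4096 + 512 + 256 + 128 + 64 + 4 = 5060 (decimal)
Compute 1379 + 5060 = 6439
6439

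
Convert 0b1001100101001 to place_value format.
Convert 0b1001100101001 (binary) → 4096 + 512 + 256 + 32 + 8 + 1 = 4905 (decimal)
Convert 4905 (decimal) → 4905 = 4×1000 + 9×100 + 5 → 4 thousands, 9 hundreds, 5 ones (place-value notation)
4 thousands, 9 hundreds, 5 ones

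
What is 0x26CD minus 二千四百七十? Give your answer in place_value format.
Convert 0x26CD (hexadecimal) → 2×4096 + 6×256 + 12×16 + 13 = 9933 (decimal)
Convert 二千四百七十 (Chinese numeral) → 2×1000 + 4×100 + 7×10 = 2470 (decimal)
Compute 9933 - 2470 = 7463
Convert 7463 (decimal) → 7463 = 7×1000 + 4×100 + 6×10 + 3 → 7 thousands, 4 hundreds, 6 tens, 3 ones (place-value notation)
7 thousands, 4 hundreds, 6 tens, 3 ones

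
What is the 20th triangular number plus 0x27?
The 20th triangular number = 20×21/2 = 210
Convert 0x27 (hexadecimal) → 2×16 + 7 = 39 (decimal)
Compute 210 + 39 = 249
249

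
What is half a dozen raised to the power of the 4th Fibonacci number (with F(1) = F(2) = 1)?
Convert half a dozen (colloquial) → 6 (decimal)
Convert the 4th Fibonacci number (with F(1) = F(2) = 1) (Fibonacci index) → 1, 1, 2, 3 → 3 (decimal)
Compute 6 ^ 3 = 216
216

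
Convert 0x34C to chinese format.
Convert 0x34C (hexadecimal) → 3×256 + 4×16 + 12 = 844 (decimal)
Convert 844 (decimal) → 844 = 8×100 + 4×10 + 4 → 八百四十四 (Chinese numeral)
八百四十四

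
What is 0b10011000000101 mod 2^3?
Convert 0b10011000000101 (binary) → 8192 + 1024 + 512 + 4 + 1 = 9733 (decimal)
Convert 2^3 (power) → 8 (decimal)
Compute 9733 mod 8 = 5
5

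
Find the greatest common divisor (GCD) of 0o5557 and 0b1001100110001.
Convert 0o5557 (octal) → 5×512 + 5×64 + 5×8 + 7 = 2927 (decimal)
Convert 0b1001100110001 (binary) → 4096 + 512 + 256 + 32 + 16 + 1 = 4913 (decimal)
Compute gcd(2927, 4913) = 1
1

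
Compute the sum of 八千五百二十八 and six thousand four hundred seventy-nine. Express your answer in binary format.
Convert 八千五百二十八 (Chinese numeral) → 8×1000 + 5×100 + 2×10 + 8 = 8528 (decimal)
Convert six thousand four hundred seventy-nine (English words) → 6×1000 + 4×100 + 79 = 6479 (decimal)
Compute 8528 + 6479 = 15007
Convert 15007 (decimal) → 15007 = 8192 + 4096 + 2048 + 512 + 128 + 16 + 8 + 4 + 2 + 1 → 0b11101010011111 (binary)
0b11101010011111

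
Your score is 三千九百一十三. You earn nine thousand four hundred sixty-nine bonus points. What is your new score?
Convert 三千九百一十三 (Chinese numeral) → 3×1000 + 9×100 + 1×10 + 3 = 3913 (decimal)
Convert nine thousand four hundred sixty-nine (English words) → 9×1000 + 4×100 + 69 = 9469 (decimal)
Compute 3913 + 9469 = 13382
13382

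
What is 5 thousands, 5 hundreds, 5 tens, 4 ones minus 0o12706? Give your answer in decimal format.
Convert 5 thousands, 5 hundreds, 5 tens, 4 ones (place-value notation) → 5×1000 + 5×100 + 5×10 + 4 = 5554 (decimal)
Convert 0o12706 (octal) → 1×4096 + 2×512 + 7×64 + 6 = 5574 (decimal)
Compute 5554 - 5574 = -20
-20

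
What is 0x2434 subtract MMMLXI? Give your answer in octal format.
Convert 0x2434 (hexadecimal) → 2×4096 + 4×256 + 3×16 + 4 = 9268 (decimal)
Convert MMMLXI (Roman numeral) → 1000 + 1000 + 1000 + 50 + 10 + 1 = 3061 (decimal)
Compute 9268 - 3061 = 6207
Convert 6207 (decimal) → 6207 = 1×4096 + 4×512 + 7×8 + 7 → 0o14077 (octal)
0o14077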